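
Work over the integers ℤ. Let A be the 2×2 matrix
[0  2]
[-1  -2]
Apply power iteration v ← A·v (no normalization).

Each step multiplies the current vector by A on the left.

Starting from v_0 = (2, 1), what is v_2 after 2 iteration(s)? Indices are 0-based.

v_2 = (-8, 6)

v_0 = (2, 1).
v_1 = A·v_0 = (2, -4).
v_2 = A·v_1 = (-8, 6).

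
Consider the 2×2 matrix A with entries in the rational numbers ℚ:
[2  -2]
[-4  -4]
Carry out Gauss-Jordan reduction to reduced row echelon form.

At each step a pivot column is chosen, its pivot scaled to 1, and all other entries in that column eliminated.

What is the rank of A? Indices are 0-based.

pivot(0,0)=2: scale R0 → (1, -1)
  clear (1,0): R1 −= (-4)R0 → (0, -8)
pivot(1,1)=-8: scale R1 → (0, 1)
  clear (0,1): R0 −= (-1)R1 → (1, 0)

rank = 2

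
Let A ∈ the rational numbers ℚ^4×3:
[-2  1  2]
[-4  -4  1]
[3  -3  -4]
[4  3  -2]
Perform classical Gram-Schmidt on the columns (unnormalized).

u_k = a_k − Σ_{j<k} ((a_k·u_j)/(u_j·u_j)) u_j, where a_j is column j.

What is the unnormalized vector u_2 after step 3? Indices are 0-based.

Step 1: u_0 = a_0 = (-2, -4, 3, 4).
Step 2: u_1 = a_1 − (17/45)·u_0 = (79/45, -112/45, -62/15, 67/45).
Step 3: u_2 = a_2 − (-28/45)·u_0 − (328/643)·u_1 = (-90/643, -141/643, -16/643, -174/643).

u_2 = (-90/643, -141/643, -16/643, -174/643)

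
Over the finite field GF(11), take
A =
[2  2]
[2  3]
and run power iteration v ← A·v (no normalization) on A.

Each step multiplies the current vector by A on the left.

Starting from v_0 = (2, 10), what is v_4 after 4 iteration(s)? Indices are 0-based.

v_0 = (2, 10).
v_1 = A·v_0 = (2, 1).
v_2 = A·v_1 = (6, 7).
v_3 = A·v_2 = (4, 0).
v_4 = A·v_3 = (8, 8).

v_4 = (8, 8)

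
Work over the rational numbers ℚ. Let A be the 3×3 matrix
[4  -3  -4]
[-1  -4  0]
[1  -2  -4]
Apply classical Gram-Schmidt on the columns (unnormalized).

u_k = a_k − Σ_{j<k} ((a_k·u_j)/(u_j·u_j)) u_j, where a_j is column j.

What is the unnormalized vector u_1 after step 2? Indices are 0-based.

Step 1: u_0 = a_0 = (4, -1, 1).
Step 2: u_1 = a_1 − (-5/9)·u_0 = (-7/9, -41/9, -13/9).

u_1 = (-7/9, -41/9, -13/9)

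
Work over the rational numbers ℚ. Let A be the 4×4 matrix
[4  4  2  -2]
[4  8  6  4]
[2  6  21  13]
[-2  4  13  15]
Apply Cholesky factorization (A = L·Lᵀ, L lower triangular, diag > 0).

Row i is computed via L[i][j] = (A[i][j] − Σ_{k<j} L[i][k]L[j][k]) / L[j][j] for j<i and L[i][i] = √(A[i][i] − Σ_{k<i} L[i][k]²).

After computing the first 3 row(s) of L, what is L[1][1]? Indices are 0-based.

L[1][1] = 2

Step 1: L[0][0] = √(4) = 2.
  L[1][0] = (4) / L[0][0] = 2.
Step 2: L[1][1] = √(4) = 2.
  L[2][0] = (2) / L[0][0] = 1.
  L[2][1] = (4) / L[1][1] = 2.
Step 3: L[2][2] = √(16) = 4.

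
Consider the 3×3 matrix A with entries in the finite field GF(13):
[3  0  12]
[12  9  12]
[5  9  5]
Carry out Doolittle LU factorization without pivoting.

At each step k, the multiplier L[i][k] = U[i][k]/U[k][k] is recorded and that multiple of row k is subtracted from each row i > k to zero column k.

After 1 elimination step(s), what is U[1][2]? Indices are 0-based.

U[1][2] = 3

[col 0] pivot 3
  R1 -= 4*R0 → (0, 9, 3)  (L[1][0] := 4)
  R2 -= 6*R0 → (0, 9, 11)  (L[2][0] := 6)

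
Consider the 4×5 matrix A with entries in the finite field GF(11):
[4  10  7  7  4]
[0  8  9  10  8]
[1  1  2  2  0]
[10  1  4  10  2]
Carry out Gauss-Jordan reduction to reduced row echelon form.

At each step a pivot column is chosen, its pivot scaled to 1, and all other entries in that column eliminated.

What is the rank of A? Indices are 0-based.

[1] R0 /= 4  ⇒  (1, 8, 10, 10, 1)
     R2 -= 1·R0  ⇒  (0, 4, 3, 3, 10)
     R3 -= 10·R0  ⇒  (0, 9, 3, 9, 3)
[2] R1 /= 8  ⇒  (0, 1, 8, 4, 1)
     R0 -= 8·R1  ⇒  (1, 0, 1, 0, 4)
     R2 -= 4·R1  ⇒  (0, 0, 4, 9, 6)
     R3 -= 9·R1  ⇒  (0, 0, 8, 6, 5)
[3] R2 /= 4  ⇒  (0, 0, 1, 5, 7)
     R0 -= 1·R2  ⇒  (1, 0, 0, 6, 8)
     R1 -= 8·R2  ⇒  (0, 1, 0, 8, 0)
     R3 -= 8·R2  ⇒  (0, 0, 0, 10, 4)
[4] R3 /= 10  ⇒  (0, 0, 0, 1, 7)
     R0 -= 6·R3  ⇒  (1, 0, 0, 0, 10)
     R1 -= 8·R3  ⇒  (0, 1, 0, 0, 10)
     R2 -= 5·R3  ⇒  (0, 0, 1, 0, 5)

rank = 4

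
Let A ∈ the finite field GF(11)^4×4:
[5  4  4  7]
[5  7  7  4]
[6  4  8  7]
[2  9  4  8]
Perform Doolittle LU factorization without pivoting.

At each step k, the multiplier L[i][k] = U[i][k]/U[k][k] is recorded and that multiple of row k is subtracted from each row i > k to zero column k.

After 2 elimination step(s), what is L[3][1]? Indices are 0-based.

L[3][1] = 1

k=0: U[0][0]=5
  eliminate (1,0): mult=1, new row 1: (0, 3, 3, 8); set L[1][0]=1
  eliminate (2,0): mult=10, new row 2: (0, 8, 1, 3); set L[2][0]=10
  eliminate (3,0): mult=7, new row 3: (0, 3, 9, 3); set L[3][0]=7
k=1: U[1][1]=3
  eliminate (2,1): mult=10, new row 2: (0, 0, 4, 0); set L[2][1]=10
  eliminate (3,1): mult=1, new row 3: (0, 0, 6, 6); set L[3][1]=1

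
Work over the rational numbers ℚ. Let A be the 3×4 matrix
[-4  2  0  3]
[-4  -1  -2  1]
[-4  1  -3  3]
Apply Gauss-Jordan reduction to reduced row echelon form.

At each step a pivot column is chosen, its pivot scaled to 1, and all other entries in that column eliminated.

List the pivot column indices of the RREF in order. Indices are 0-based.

pivot columns: 0, 1, 2

step 1: normalize row 0 (÷-4) = (1, -1/2, 0, -3/4)
  row 1: subtract -4×row0 = (0, -3, -2, -2)
  row 2: subtract -4×row0 = (0, -1, -3, 0)
step 2: normalize row 1 (÷-3) = (0, 1, 2/3, 2/3)
  row 0: subtract -1/2×row1 = (1, 0, 1/3, -5/12)
  row 2: subtract -1×row1 = (0, 0, -7/3, 2/3)
step 3: normalize row 2 (÷-7/3) = (0, 0, 1, -2/7)
  row 0: subtract 1/3×row2 = (1, 0, 0, -9/28)
  row 1: subtract 2/3×row2 = (0, 1, 0, 6/7)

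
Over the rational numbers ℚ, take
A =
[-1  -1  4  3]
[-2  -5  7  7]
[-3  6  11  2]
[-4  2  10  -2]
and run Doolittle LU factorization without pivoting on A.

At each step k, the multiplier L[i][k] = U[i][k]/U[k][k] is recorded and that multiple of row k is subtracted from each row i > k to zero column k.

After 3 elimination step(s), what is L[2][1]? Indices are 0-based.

[col 0] pivot -1
  R1 -= 2*R0 → (0, -3, -1, 1)  (L[1][0] := 2)
  R2 -= 3*R0 → (0, 9, -1, -7)  (L[2][0] := 3)
  R3 -= 4*R0 → (0, 6, -6, -14)  (L[3][0] := 4)
[col 1] pivot -3
  R2 -= -3*R1 → (0, 0, -4, -4)  (L[2][1] := -3)
  R3 -= -2*R1 → (0, 0, -8, -12)  (L[3][1] := -2)
[col 2] pivot -4
  R3 -= 2*R2 → (0, 0, 0, -4)  (L[3][2] := 2)

L[2][1] = -3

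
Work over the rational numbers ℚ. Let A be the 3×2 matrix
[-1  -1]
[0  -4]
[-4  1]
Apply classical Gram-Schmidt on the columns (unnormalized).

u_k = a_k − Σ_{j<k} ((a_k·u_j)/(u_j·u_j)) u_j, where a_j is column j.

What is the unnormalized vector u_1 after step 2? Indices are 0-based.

Step 1: u_0 = a_0 = (-1, 0, -4).
Step 2: u_1 = a_1 − (-3/17)·u_0 = (-20/17, -4, 5/17).

u_1 = (-20/17, -4, 5/17)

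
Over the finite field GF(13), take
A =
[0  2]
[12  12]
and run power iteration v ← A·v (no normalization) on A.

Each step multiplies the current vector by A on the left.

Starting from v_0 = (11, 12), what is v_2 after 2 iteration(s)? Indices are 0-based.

v_2 = (6, 12)

v_0 = (11, 12).
v_1 = A·v_0 = (11, 3).
v_2 = A·v_1 = (6, 12).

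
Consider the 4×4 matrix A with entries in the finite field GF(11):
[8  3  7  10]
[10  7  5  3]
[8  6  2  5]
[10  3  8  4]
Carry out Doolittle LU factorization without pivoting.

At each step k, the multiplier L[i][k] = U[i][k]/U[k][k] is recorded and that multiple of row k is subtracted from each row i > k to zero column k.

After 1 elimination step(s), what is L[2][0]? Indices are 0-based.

L[2][0] = 1

Step 1: pivot at (0,0) is 8.
  row1 ← row1 − (4)·row0  ⇒  L[1][0]=4, U row1=(0, 6, 10, 7)
  row2 ← row2 − (1)·row0  ⇒  L[2][0]=1, U row2=(0, 3, 6, 6)
  row3 ← row3 − (4)·row0  ⇒  L[3][0]=4, U row3=(0, 2, 2, 8)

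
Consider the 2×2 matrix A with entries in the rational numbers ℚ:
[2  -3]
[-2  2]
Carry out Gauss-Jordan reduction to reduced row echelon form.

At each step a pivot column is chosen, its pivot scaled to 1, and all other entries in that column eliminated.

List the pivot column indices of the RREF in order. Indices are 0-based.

pivot columns: 0, 1

pivot(0,0)=2: scale R0 → (1, -3/2)
  clear (1,0): R1 −= (-2)R0 → (0, -1)
pivot(1,1)=-1: scale R1 → (0, 1)
  clear (0,1): R0 −= (-3/2)R1 → (1, 0)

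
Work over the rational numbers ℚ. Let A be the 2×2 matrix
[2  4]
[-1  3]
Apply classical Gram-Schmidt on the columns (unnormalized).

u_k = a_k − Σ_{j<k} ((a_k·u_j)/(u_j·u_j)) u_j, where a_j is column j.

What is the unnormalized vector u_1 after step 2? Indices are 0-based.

u_1 = (2, 4)

Step 1: u_0 = a_0 = (2, -1).
Step 2: u_1 = a_1 − (1)·u_0 = (2, 4).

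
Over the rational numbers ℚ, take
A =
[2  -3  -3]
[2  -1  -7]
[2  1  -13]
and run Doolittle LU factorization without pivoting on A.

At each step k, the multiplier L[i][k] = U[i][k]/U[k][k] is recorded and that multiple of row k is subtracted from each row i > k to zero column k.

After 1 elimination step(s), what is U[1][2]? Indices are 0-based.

[col 0] pivot 2
  R1 -= 1*R0 → (0, 2, -4)  (L[1][0] := 1)
  R2 -= 1*R0 → (0, 4, -10)  (L[2][0] := 1)

U[1][2] = -4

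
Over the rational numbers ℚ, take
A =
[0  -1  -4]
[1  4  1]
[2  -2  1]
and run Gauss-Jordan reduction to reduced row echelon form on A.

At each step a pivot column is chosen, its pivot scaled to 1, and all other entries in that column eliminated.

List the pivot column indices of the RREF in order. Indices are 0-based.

pivot columns: 0, 1, 2

[1] R0 <-> R1
[1] R0 /= 1  ⇒  (1, 4, 1)
     R2 -= 2·R0  ⇒  (0, -10, -1)
[2] R1 /= -1  ⇒  (0, 1, 4)
     R0 -= 4·R1  ⇒  (1, 0, -15)
     R2 -= -10·R1  ⇒  (0, 0, 39)
[3] R2 /= 39  ⇒  (0, 0, 1)
     R0 -= -15·R2  ⇒  (1, 0, 0)
     R1 -= 4·R2  ⇒  (0, 1, 0)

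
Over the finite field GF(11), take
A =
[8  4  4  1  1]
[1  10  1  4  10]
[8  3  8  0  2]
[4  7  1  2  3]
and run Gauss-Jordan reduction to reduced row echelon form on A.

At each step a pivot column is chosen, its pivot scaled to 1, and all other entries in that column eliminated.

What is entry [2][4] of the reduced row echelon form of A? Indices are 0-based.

step 1: normalize row 0 (÷8) = (1, 6, 6, 7, 7)
  row 1: subtract 1×row0 = (0, 4, 6, 8, 3)
  row 2: subtract 8×row0 = (0, 10, 4, 10, 1)
  row 3: subtract 4×row0 = (0, 5, 10, 7, 8)
step 2: normalize row 1 (÷4) = (0, 1, 7, 2, 9)
  row 0: subtract 6×row1 = (1, 0, 8, 6, 8)
  row 2: subtract 10×row1 = (0, 0, 0, 1, 10)
  row 3: subtract 5×row1 = (0, 0, 8, 8, 7)
step 3: exchange rows 2,3
step 3: normalize row 2 (÷8) = (0, 0, 1, 1, 5)
  row 0: subtract 8×row2 = (1, 0, 0, 9, 1)
  row 1: subtract 7×row2 = (0, 1, 0, 6, 7)
step 4: normalize row 3 (÷1) = (0, 0, 0, 1, 10)
  row 0: subtract 9×row3 = (1, 0, 0, 0, 10)
  row 1: subtract 6×row3 = (0, 1, 0, 0, 2)
  row 2: subtract 1×row3 = (0, 0, 1, 0, 6)

M[2][4] = 6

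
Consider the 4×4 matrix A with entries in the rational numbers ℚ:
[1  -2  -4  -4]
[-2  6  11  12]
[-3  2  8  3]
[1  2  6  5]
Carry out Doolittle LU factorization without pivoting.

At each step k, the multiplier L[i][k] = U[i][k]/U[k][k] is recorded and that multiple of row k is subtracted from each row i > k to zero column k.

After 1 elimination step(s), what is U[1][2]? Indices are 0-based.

U[1][2] = 3

Step 1: pivot at (0,0) is 1.
  row1 ← row1 − (-2)·row0  ⇒  L[1][0]=-2, U row1=(0, 2, 3, 4)
  row2 ← row2 − (-3)·row0  ⇒  L[2][0]=-3, U row2=(0, -4, -4, -9)
  row3 ← row3 − (1)·row0  ⇒  L[3][0]=1, U row3=(0, 4, 10, 9)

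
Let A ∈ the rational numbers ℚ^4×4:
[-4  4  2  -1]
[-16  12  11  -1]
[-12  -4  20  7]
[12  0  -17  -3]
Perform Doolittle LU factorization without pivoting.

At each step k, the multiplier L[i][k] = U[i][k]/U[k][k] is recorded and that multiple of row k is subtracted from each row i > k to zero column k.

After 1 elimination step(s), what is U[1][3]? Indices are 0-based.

U[1][3] = 3

k=0: U[0][0]=-4
  eliminate (1,0): mult=4, new row 1: (0, -4, 3, 3); set L[1][0]=4
  eliminate (2,0): mult=3, new row 2: (0, -16, 14, 10); set L[2][0]=3
  eliminate (3,0): mult=-3, new row 3: (0, 12, -11, -6); set L[3][0]=-3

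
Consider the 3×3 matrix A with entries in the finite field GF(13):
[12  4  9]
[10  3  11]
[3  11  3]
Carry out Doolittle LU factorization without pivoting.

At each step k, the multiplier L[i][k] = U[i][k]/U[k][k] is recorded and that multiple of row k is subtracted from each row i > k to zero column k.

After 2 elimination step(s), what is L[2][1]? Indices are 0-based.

k=0: U[0][0]=12
  eliminate (1,0): mult=3, new row 1: (0, 4, 10); set L[1][0]=3
  eliminate (2,0): mult=10, new row 2: (0, 10, 4); set L[2][0]=10
k=1: U[1][1]=4
  eliminate (2,1): mult=9, new row 2: (0, 0, 5); set L[2][1]=9

L[2][1] = 9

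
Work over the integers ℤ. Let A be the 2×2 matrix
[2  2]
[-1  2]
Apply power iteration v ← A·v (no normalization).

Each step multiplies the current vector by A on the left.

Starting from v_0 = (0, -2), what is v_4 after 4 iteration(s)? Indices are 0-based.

v_0 = (0, -2).
v_1 = A·v_0 = (-4, -4).
v_2 = A·v_1 = (-16, -4).
v_3 = A·v_2 = (-40, 8).
v_4 = A·v_3 = (-64, 56).

v_4 = (-64, 56)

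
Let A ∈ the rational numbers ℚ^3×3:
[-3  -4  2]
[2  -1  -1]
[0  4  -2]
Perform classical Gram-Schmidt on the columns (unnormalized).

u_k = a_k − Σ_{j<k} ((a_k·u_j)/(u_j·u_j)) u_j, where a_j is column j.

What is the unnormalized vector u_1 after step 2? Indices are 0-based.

Step 1: u_0 = a_0 = (-3, 2, 0).
Step 2: u_1 = a_1 − (10/13)·u_0 = (-22/13, -33/13, 4).

u_1 = (-22/13, -33/13, 4)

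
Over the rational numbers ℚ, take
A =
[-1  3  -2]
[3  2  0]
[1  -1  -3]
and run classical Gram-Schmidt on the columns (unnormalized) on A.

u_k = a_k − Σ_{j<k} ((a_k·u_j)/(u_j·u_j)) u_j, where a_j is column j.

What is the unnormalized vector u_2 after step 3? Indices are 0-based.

u_2 = (-43/30, 43/75, -473/150)

Step 1: u_0 = a_0 = (-1, 3, 1).
Step 2: u_1 = a_1 − (2/11)·u_0 = (35/11, 16/11, -13/11).
Step 3: u_2 = a_2 − (-1/11)·u_0 − (-31/150)·u_1 = (-43/30, 43/75, -473/150).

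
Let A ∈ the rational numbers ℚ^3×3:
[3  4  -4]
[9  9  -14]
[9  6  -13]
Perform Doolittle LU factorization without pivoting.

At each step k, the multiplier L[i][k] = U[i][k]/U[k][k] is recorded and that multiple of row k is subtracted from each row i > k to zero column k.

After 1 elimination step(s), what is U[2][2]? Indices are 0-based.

U[2][2] = -1

k=0: U[0][0]=3
  eliminate (1,0): mult=3, new row 1: (0, -3, -2); set L[1][0]=3
  eliminate (2,0): mult=3, new row 2: (0, -6, -1); set L[2][0]=3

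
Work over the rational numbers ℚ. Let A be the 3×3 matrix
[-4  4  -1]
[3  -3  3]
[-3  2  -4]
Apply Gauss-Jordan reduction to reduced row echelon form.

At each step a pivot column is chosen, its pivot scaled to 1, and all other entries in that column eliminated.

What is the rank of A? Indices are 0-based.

pivot(0,0)=-4: scale R0 → (1, -1, 1/4)
  clear (1,0): R1 −= (3)R0 → (0, 0, 9/4)
  clear (2,0): R2 −= (-3)R0 → (0, -1, -13/4)
pivot(1,1): swap R1↔R2
pivot(1,1)=-1: scale R1 → (0, 1, 13/4)
  clear (0,1): R0 −= (-1)R1 → (1, 0, 7/2)
pivot(2,2)=9/4: scale R2 → (0, 0, 1)
  clear (0,2): R0 −= (7/2)R2 → (1, 0, 0)
  clear (1,2): R1 −= (13/4)R2 → (0, 1, 0)

rank = 3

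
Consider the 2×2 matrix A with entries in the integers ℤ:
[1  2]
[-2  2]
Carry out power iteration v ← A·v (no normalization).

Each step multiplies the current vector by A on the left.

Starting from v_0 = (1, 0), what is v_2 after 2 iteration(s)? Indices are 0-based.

v_0 = (1, 0).
v_1 = A·v_0 = (1, -2).
v_2 = A·v_1 = (-3, -6).

v_2 = (-3, -6)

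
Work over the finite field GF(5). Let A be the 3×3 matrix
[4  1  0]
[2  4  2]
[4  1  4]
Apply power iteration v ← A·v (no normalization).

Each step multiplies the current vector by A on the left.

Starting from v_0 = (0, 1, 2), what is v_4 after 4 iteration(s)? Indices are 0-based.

v_0 = (0, 1, 2).
v_1 = A·v_0 = (1, 3, 4).
v_2 = A·v_1 = (2, 2, 3).
v_3 = A·v_2 = (0, 3, 2).
v_4 = A·v_3 = (3, 1, 1).

v_4 = (3, 1, 1)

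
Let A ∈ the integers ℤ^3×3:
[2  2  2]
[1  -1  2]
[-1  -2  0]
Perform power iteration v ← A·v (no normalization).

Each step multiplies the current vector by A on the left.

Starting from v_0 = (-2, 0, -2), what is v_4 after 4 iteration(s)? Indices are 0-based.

v_4 = (60, 22, -24)

v_0 = (-2, 0, -2).
v_1 = A·v_0 = (-8, -6, 2).
v_2 = A·v_1 = (-24, 2, 20).
v_3 = A·v_2 = (-4, 14, 20).
v_4 = A·v_3 = (60, 22, -24).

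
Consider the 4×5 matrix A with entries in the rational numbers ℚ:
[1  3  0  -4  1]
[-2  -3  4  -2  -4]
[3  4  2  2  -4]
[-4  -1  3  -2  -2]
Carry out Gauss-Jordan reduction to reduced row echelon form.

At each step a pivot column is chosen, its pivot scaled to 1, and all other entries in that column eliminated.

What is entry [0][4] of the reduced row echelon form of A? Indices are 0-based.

M[0][4] = -9/28

pivot(0,0)=1: scale R0 → (1, 3, 0, -4, 1)
  clear (1,0): R1 −= (-2)R0 → (0, 3, 4, -10, -2)
  clear (2,0): R2 −= (3)R0 → (0, -5, 2, 14, -7)
  clear (3,0): R3 −= (-4)R0 → (0, 11, 3, -18, 2)
pivot(1,1)=3: scale R1 → (0, 1, 4/3, -10/3, -2/3)
  clear (0,1): R0 −= (3)R1 → (1, 0, -4, 6, 3)
  clear (2,1): R2 −= (-5)R1 → (0, 0, 26/3, -8/3, -31/3)
  clear (3,1): R3 −= (11)R1 → (0, 0, -35/3, 56/3, 28/3)
pivot(2,2)=26/3: scale R2 → (0, 0, 1, -4/13, -31/26)
  clear (0,2): R0 −= (-4)R2 → (1, 0, 0, 62/13, -23/13)
  clear (1,2): R1 −= (4/3)R2 → (0, 1, 0, -38/13, 12/13)
  clear (3,2): R3 −= (-35/3)R2 → (0, 0, 0, 196/13, -119/26)
pivot(3,3)=196/13: scale R3 → (0, 0, 0, 1, -17/56)
  clear (0,3): R0 −= (62/13)R3 → (1, 0, 0, 0, -9/28)
  clear (1,3): R1 −= (-38/13)R3 → (0, 1, 0, 0, 1/28)
  clear (2,3): R2 −= (-4/13)R3 → (0, 0, 1, 0, -9/7)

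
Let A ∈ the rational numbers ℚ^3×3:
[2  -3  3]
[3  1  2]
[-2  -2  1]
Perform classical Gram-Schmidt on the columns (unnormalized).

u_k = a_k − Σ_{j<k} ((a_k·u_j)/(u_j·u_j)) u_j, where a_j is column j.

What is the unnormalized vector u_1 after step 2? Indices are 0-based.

Step 1: u_0 = a_0 = (2, 3, -2).
Step 2: u_1 = a_1 − (1/17)·u_0 = (-53/17, 14/17, -32/17).

u_1 = (-53/17, 14/17, -32/17)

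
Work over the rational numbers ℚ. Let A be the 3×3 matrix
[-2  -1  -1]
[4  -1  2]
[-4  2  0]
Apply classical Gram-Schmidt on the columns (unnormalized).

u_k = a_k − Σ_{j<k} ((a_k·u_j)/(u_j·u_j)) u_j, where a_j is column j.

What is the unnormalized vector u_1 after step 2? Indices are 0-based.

u_1 = (-14/9, 1/9, 8/9)

Step 1: u_0 = a_0 = (-2, 4, -4).
Step 2: u_1 = a_1 − (-5/18)·u_0 = (-14/9, 1/9, 8/9).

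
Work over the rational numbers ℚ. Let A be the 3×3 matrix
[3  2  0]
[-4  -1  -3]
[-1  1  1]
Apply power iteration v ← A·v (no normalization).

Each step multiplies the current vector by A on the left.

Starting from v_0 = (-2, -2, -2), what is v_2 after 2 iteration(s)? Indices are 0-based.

v_2 = (2, 30, 24)

v_0 = (-2, -2, -2).
v_1 = A·v_0 = (-10, 16, -2).
v_2 = A·v_1 = (2, 30, 24).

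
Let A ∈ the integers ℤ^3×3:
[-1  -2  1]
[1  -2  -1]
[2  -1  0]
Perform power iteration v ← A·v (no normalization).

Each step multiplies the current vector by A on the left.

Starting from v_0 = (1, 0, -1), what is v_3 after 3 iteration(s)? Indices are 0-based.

v_0 = (1, 0, -1).
v_1 = A·v_0 = (-2, 2, 2).
v_2 = A·v_1 = (0, -8, -6).
v_3 = A·v_2 = (10, 22, 8).

v_3 = (10, 22, 8)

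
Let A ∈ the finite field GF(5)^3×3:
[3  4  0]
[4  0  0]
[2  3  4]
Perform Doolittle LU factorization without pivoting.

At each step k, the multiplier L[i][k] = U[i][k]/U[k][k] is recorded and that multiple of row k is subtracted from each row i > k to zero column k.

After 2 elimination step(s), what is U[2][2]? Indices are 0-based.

U[2][2] = 4

Step 1: pivot at (0,0) is 3.
  row1 ← row1 − (3)·row0  ⇒  L[1][0]=3, U row1=(0, 3, 0)
  row2 ← row2 − (4)·row0  ⇒  L[2][0]=4, U row2=(0, 2, 4)
Step 2: pivot at (1,1) is 3.
  row2 ← row2 − (4)·row1  ⇒  L[2][1]=4, U row2=(0, 0, 4)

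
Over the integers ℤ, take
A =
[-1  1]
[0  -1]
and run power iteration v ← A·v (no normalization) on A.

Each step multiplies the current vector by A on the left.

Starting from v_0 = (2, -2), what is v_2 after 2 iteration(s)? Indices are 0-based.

v_0 = (2, -2).
v_1 = A·v_0 = (-4, 2).
v_2 = A·v_1 = (6, -2).

v_2 = (6, -2)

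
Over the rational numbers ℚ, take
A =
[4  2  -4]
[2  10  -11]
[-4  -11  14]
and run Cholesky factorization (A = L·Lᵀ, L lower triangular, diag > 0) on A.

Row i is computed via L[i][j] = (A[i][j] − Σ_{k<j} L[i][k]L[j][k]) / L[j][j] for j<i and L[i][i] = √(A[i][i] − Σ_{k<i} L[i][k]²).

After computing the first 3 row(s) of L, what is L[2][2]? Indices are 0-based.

L[2][2] = 1

Step 1: L[0][0] = √(4) = 2.
  L[1][0] = (2) / L[0][0] = 1.
Step 2: L[1][1] = √(9) = 3.
  L[2][0] = (-4) / L[0][0] = -2.
  L[2][1] = (-9) / L[1][1] = -3.
Step 3: L[2][2] = √(1) = 1.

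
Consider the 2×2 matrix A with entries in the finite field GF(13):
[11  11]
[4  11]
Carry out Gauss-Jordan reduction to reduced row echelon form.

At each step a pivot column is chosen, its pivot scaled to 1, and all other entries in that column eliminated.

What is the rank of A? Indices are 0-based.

pivot(0,0)=11: scale R0 → (1, 1)
  clear (1,0): R1 −= (4)R0 → (0, 7)
pivot(1,1)=7: scale R1 → (0, 1)
  clear (0,1): R0 −= (1)R1 → (1, 0)

rank = 2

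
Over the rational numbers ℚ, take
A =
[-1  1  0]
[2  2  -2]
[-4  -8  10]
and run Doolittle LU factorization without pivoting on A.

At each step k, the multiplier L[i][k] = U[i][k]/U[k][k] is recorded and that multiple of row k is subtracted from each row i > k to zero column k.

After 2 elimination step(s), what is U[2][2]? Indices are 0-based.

Step 1: pivot at (0,0) is -1.
  row1 ← row1 − (-2)·row0  ⇒  L[1][0]=-2, U row1=(0, 4, -2)
  row2 ← row2 − (4)·row0  ⇒  L[2][0]=4, U row2=(0, -12, 10)
Step 2: pivot at (1,1) is 4.
  row2 ← row2 − (-3)·row1  ⇒  L[2][1]=-3, U row2=(0, 0, 4)

U[2][2] = 4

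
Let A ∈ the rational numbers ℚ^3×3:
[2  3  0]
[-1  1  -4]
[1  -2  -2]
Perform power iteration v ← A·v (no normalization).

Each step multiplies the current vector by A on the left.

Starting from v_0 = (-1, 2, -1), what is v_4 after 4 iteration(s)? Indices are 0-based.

v_0 = (-1, 2, -1).
v_1 = A·v_0 = (4, 7, -3).
v_2 = A·v_1 = (29, 15, -4).
v_3 = A·v_2 = (103, 2, 7).
v_4 = A·v_3 = (212, -129, 85).

v_4 = (212, -129, 85)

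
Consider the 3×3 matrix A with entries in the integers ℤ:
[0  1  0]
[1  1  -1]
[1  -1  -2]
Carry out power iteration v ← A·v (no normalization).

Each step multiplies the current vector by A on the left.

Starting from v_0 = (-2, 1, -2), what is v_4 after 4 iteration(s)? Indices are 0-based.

v_4 = (4, 1, -11)

v_0 = (-2, 1, -2).
v_1 = A·v_0 = (1, 1, 1).
v_2 = A·v_1 = (1, 1, -2).
v_3 = A·v_2 = (1, 4, 4).
v_4 = A·v_3 = (4, 1, -11).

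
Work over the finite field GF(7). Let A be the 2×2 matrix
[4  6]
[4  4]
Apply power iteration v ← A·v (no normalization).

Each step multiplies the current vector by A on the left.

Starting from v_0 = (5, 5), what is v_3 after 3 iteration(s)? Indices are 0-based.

v_3 = (0, 1)

v_0 = (5, 5).
v_1 = A·v_0 = (1, 5).
v_2 = A·v_1 = (6, 3).
v_3 = A·v_2 = (0, 1).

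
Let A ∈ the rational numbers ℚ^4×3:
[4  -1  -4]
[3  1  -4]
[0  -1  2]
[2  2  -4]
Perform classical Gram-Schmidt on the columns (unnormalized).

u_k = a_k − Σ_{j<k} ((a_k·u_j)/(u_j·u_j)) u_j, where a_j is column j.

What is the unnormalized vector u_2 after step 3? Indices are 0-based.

Step 1: u_0 = a_0 = (4, 3, 0, 2).
Step 2: u_1 = a_1 − (3/29)·u_0 = (-41/29, 20/29, -1, 52/29).
Step 3: u_2 = a_2 − (-36/29)·u_0 − (-91/97)·u_1 = (-35/97, 36/97, 103/97, 16/97).

u_2 = (-35/97, 36/97, 103/97, 16/97)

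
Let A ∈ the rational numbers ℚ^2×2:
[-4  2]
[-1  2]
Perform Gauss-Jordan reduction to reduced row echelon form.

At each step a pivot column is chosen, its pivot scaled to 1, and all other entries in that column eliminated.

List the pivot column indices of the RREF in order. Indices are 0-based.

pivot(0,0)=-4: scale R0 → (1, -1/2)
  clear (1,0): R1 −= (-1)R0 → (0, 3/2)
pivot(1,1)=3/2: scale R1 → (0, 1)
  clear (0,1): R0 −= (-1/2)R1 → (1, 0)

pivot columns: 0, 1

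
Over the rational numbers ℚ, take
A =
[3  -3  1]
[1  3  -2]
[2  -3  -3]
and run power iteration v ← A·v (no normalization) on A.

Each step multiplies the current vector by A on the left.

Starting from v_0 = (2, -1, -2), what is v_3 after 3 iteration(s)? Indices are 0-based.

v_0 = (2, -1, -2).
v_1 = A·v_0 = (7, 3, 13).
v_2 = A·v_1 = (25, -10, -34).
v_3 = A·v_2 = (71, 63, 182).

v_3 = (71, 63, 182)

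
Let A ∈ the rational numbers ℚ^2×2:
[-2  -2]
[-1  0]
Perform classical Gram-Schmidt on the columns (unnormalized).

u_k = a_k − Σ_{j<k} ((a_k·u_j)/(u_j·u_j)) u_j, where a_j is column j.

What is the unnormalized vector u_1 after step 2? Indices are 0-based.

Step 1: u_0 = a_0 = (-2, -1).
Step 2: u_1 = a_1 − (4/5)·u_0 = (-2/5, 4/5).

u_1 = (-2/5, 4/5)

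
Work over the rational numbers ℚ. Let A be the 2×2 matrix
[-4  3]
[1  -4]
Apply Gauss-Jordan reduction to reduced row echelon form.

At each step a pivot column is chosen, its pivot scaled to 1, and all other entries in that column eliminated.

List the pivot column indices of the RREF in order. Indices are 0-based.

pivot columns: 0, 1

[1] R0 /= -4  ⇒  (1, -3/4)
     R1 -= 1·R0  ⇒  (0, -13/4)
[2] R1 /= -13/4  ⇒  (0, 1)
     R0 -= -3/4·R1  ⇒  (1, 0)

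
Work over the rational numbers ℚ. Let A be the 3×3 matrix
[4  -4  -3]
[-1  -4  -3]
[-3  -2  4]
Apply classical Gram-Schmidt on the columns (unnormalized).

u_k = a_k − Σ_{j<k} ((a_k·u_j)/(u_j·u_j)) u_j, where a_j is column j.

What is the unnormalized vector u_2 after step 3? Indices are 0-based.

u_2 = (11/9, -22/9, 22/9)

Step 1: u_0 = a_0 = (4, -1, -3).
Step 2: u_1 = a_1 − (-3/13)·u_0 = (-40/13, -55/13, -35/13).
Step 3: u_2 = a_2 − (-21/26)·u_0 − (29/90)·u_1 = (11/9, -22/9, 22/9).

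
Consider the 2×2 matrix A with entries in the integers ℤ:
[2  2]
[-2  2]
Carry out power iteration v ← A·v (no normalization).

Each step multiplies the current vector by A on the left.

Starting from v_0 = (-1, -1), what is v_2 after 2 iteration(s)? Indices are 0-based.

v_0 = (-1, -1).
v_1 = A·v_0 = (-4, 0).
v_2 = A·v_1 = (-8, 8).

v_2 = (-8, 8)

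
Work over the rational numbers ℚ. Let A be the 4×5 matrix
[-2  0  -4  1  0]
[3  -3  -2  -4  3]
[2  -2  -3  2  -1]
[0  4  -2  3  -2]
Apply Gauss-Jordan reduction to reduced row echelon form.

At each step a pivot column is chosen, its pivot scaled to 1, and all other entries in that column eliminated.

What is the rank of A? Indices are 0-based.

rank = 4

step 1: normalize row 0 (÷-2) = (1, 0, 2, -1/2, 0)
  row 1: subtract 3×row0 = (0, -3, -8, -5/2, 3)
  row 2: subtract 2×row0 = (0, -2, -7, 3, -1)
step 2: normalize row 1 (÷-3) = (0, 1, 8/3, 5/6, -1)
  row 2: subtract -2×row1 = (0, 0, -5/3, 14/3, -3)
  row 3: subtract 4×row1 = (0, 0, -38/3, -1/3, 2)
step 3: normalize row 2 (÷-5/3) = (0, 0, 1, -14/5, 9/5)
  row 0: subtract 2×row2 = (1, 0, 0, 51/10, -18/5)
  row 1: subtract 8/3×row2 = (0, 1, 0, 83/10, -29/5)
  row 3: subtract -38/3×row2 = (0, 0, 0, -179/5, 124/5)
step 4: normalize row 3 (÷-179/5) = (0, 0, 0, 1, -124/179)
  row 0: subtract 51/10×row3 = (1, 0, 0, 0, -12/179)
  row 1: subtract 83/10×row3 = (0, 1, 0, 0, -9/179)
  row 2: subtract -14/5×row3 = (0, 0, 1, 0, -25/179)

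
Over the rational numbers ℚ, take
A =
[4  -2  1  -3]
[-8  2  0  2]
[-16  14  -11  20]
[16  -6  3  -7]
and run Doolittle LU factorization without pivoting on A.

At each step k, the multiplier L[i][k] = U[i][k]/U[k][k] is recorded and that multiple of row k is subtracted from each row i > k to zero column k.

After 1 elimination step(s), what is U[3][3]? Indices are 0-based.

k=0: U[0][0]=4
  eliminate (1,0): mult=-2, new row 1: (0, -2, 2, -4); set L[1][0]=-2
  eliminate (2,0): mult=-4, new row 2: (0, 6, -7, 8); set L[2][0]=-4
  eliminate (3,0): mult=4, new row 3: (0, 2, -1, 5); set L[3][0]=4

U[3][3] = 5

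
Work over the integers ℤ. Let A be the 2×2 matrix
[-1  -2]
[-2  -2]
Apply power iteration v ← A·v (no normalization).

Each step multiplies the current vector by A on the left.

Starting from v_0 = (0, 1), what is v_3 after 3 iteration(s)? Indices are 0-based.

v_0 = (0, 1).
v_1 = A·v_0 = (-2, -2).
v_2 = A·v_1 = (6, 8).
v_3 = A·v_2 = (-22, -28).

v_3 = (-22, -28)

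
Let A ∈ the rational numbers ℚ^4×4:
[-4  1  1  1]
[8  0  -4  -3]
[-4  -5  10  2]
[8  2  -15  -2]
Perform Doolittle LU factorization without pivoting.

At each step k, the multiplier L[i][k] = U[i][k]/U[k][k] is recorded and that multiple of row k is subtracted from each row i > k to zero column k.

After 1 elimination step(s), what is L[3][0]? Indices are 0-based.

L[3][0] = -2

Step 1: pivot at (0,0) is -4.
  row1 ← row1 − (-2)·row0  ⇒  L[1][0]=-2, U row1=(0, 2, -2, -1)
  row2 ← row2 − (1)·row0  ⇒  L[2][0]=1, U row2=(0, -6, 9, 1)
  row3 ← row3 − (-2)·row0  ⇒  L[3][0]=-2, U row3=(0, 4, -13, 0)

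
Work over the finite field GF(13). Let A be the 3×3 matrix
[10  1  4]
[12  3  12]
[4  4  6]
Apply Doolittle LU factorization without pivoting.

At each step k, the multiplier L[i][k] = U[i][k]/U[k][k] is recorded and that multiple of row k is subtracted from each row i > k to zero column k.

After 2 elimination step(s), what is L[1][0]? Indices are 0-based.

k=0: U[0][0]=10
  eliminate (1,0): mult=9, new row 1: (0, 7, 2); set L[1][0]=9
  eliminate (2,0): mult=3, new row 2: (0, 1, 7); set L[2][0]=3
k=1: U[1][1]=7
  eliminate (2,1): mult=2, new row 2: (0, 0, 3); set L[2][1]=2

L[1][0] = 9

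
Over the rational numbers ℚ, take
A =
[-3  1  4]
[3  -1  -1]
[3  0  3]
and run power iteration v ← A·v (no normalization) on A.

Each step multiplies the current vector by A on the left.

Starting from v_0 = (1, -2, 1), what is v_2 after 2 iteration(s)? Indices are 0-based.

v_2 = (31, -13, 15)

v_0 = (1, -2, 1).
v_1 = A·v_0 = (-1, 4, 6).
v_2 = A·v_1 = (31, -13, 15).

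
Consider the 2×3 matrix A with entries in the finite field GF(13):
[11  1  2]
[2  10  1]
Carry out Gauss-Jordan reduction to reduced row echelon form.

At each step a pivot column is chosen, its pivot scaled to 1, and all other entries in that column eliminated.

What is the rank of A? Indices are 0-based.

[1] R0 /= 11  ⇒  (1, 6, 12)
     R1 -= 2·R0  ⇒  (0, 11, 3)
[2] R1 /= 11  ⇒  (0, 1, 5)
     R0 -= 6·R1  ⇒  (1, 0, 8)

rank = 2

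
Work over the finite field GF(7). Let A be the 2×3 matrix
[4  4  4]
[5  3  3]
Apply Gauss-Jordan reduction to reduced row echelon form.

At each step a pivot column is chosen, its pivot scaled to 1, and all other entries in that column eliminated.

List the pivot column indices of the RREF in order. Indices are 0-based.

step 1: normalize row 0 (÷4) = (1, 1, 1)
  row 1: subtract 5×row0 = (0, 5, 5)
step 2: normalize row 1 (÷5) = (0, 1, 1)
  row 0: subtract 1×row1 = (1, 0, 0)

pivot columns: 0, 1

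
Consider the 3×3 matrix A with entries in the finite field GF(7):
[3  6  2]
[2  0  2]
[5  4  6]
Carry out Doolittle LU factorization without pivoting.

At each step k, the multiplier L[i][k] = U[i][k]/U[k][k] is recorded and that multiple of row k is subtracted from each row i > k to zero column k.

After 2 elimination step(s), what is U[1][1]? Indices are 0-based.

[col 0] pivot 3
  R1 -= 3*R0 → (0, 3, 3)  (L[1][0] := 3)
  R2 -= 4*R0 → (0, 1, 5)  (L[2][0] := 4)
[col 1] pivot 3
  R2 -= 5*R1 → (0, 0, 4)  (L[2][1] := 5)

U[1][1] = 3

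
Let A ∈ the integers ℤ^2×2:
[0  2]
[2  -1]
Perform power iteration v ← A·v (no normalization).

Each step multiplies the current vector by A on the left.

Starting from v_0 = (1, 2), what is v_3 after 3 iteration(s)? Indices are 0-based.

v_3 = (16, -8)

v_0 = (1, 2).
v_1 = A·v_0 = (4, 0).
v_2 = A·v_1 = (0, 8).
v_3 = A·v_2 = (16, -8).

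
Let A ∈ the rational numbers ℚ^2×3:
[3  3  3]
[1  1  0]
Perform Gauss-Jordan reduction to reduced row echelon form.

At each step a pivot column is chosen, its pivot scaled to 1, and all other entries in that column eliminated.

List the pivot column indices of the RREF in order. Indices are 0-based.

pivot columns: 0, 2

step 1: normalize row 0 (÷3) = (1, 1, 1)
  row 1: subtract 1×row0 = (0, 0, -1)
skip col 1 (zero from row 1)
step 2: normalize row 1 (÷-1) = (0, 0, 1)
  row 0: subtract 1×row1 = (1, 1, 0)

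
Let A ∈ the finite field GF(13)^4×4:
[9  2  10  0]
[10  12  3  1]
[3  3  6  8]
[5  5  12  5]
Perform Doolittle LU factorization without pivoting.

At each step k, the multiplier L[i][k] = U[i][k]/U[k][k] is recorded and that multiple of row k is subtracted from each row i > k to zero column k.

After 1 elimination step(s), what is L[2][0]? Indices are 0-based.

Step 1: pivot at (0,0) is 9.
  row1 ← row1 − (4)·row0  ⇒  L[1][0]=4, U row1=(0, 4, 2, 1)
  row2 ← row2 − (9)·row0  ⇒  L[2][0]=9, U row2=(0, 11, 7, 8)
  row3 ← row3 − (2)·row0  ⇒  L[3][0]=2, U row3=(0, 1, 5, 5)

L[2][0] = 9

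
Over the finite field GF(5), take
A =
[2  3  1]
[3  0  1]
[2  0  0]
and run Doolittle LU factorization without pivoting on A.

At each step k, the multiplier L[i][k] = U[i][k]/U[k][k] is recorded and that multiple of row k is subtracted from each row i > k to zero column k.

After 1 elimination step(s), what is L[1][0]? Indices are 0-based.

L[1][0] = 4

[col 0] pivot 2
  R1 -= 4*R0 → (0, 3, 2)  (L[1][0] := 4)
  R2 -= 1*R0 → (0, 2, 4)  (L[2][0] := 1)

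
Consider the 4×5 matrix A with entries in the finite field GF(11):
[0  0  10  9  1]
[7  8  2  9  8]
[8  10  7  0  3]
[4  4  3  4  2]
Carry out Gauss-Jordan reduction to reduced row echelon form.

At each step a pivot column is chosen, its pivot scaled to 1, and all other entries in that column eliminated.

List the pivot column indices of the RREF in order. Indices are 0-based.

pivot columns: 0, 1, 2, 3

pivot(0,0): swap R0↔R1
pivot(0,0)=7: scale R0 → (1, 9, 5, 6, 9)
  clear (2,0): R2 −= (8)R0 → (0, 4, 0, 7, 8)
  clear (3,0): R3 −= (4)R0 → (0, 1, 5, 2, 10)
pivot(1,1): swap R1↔R2
pivot(1,1)=4: scale R1 → (0, 1, 0, 10, 2)
  clear (0,1): R0 −= (9)R1 → (1, 0, 5, 4, 2)
  clear (3,1): R3 −= (1)R1 → (0, 0, 5, 3, 8)
pivot(2,2)=10: scale R2 → (0, 0, 1, 2, 10)
  clear (0,2): R0 −= (5)R2 → (1, 0, 0, 5, 7)
  clear (3,2): R3 −= (5)R2 → (0, 0, 0, 4, 2)
pivot(3,3)=4: scale R3 → (0, 0, 0, 1, 6)
  clear (0,3): R0 −= (5)R3 → (1, 0, 0, 0, 10)
  clear (1,3): R1 −= (10)R3 → (0, 1, 0, 0, 8)
  clear (2,3): R2 −= (2)R3 → (0, 0, 1, 0, 9)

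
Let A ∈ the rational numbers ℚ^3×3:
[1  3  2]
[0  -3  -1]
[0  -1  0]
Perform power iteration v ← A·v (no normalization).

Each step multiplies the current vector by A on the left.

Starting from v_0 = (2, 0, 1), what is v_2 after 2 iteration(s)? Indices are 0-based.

v_2 = (1, 3, 1)

v_0 = (2, 0, 1).
v_1 = A·v_0 = (4, -1, 0).
v_2 = A·v_1 = (1, 3, 1).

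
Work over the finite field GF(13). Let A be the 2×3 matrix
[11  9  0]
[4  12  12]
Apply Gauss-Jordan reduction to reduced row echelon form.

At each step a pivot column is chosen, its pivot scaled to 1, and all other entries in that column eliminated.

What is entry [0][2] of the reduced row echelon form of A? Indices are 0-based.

M[0][2] = 7

[1] R0 /= 11  ⇒  (1, 2, 0)
     R1 -= 4·R0  ⇒  (0, 4, 12)
[2] R1 /= 4  ⇒  (0, 1, 3)
     R0 -= 2·R1  ⇒  (1, 0, 7)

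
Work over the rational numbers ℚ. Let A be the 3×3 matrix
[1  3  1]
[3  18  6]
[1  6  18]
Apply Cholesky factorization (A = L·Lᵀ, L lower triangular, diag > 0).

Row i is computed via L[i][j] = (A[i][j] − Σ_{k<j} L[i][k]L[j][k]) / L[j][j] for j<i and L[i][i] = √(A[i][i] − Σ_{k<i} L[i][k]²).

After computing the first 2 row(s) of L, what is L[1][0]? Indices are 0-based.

Step 1: L[0][0] = √(1) = 1.
  L[1][0] = (3) / L[0][0] = 3.
Step 2: L[1][1] = √(9) = 3.

L[1][0] = 3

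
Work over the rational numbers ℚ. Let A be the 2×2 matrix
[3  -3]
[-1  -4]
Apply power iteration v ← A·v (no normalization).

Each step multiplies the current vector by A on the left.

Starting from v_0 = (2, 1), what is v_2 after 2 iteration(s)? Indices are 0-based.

v_2 = (27, 21)

v_0 = (2, 1).
v_1 = A·v_0 = (3, -6).
v_2 = A·v_1 = (27, 21).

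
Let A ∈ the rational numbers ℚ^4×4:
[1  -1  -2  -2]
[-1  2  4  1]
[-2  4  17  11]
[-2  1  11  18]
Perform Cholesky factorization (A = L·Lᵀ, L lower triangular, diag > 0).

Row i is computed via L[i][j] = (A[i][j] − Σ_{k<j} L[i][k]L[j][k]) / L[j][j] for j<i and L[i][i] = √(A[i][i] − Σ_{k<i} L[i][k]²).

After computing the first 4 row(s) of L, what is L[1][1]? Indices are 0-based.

L[1][1] = 1

Step 1: L[0][0] = √(1) = 1.
  L[1][0] = (-1) / L[0][0] = -1.
Step 2: L[1][1] = √(1) = 1.
  L[2][0] = (-2) / L[0][0] = -2.
  L[2][1] = (2) / L[1][1] = 2.
Step 3: L[2][2] = √(9) = 3.
  L[3][0] = (-2) / L[0][0] = -2.
  L[3][1] = (-1) / L[1][1] = -1.
  L[3][2] = (9) / L[2][2] = 3.
Step 4: L[3][3] = √(4) = 2.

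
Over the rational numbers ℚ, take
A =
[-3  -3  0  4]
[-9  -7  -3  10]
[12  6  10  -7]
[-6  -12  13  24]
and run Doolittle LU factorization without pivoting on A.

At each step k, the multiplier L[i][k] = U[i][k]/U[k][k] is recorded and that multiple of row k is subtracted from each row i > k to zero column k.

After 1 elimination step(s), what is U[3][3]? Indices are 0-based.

Step 1: pivot at (0,0) is -3.
  row1 ← row1 − (3)·row0  ⇒  L[1][0]=3, U row1=(0, 2, -3, -2)
  row2 ← row2 − (-4)·row0  ⇒  L[2][0]=-4, U row2=(0, -6, 10, 9)
  row3 ← row3 − (2)·row0  ⇒  L[3][0]=2, U row3=(0, -6, 13, 16)

U[3][3] = 16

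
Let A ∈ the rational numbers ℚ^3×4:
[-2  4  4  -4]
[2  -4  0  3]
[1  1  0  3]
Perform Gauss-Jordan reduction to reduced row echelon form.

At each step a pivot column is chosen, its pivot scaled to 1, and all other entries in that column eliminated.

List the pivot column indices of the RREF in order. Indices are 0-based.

pivot columns: 0, 1, 2

step 1: normalize row 0 (÷-2) = (1, -2, -2, 2)
  row 1: subtract 2×row0 = (0, 0, 4, -1)
  row 2: subtract 1×row0 = (0, 3, 2, 1)
step 2: exchange rows 1,2
step 2: normalize row 1 (÷3) = (0, 1, 2/3, 1/3)
  row 0: subtract -2×row1 = (1, 0, -2/3, 8/3)
step 3: normalize row 2 (÷4) = (0, 0, 1, -1/4)
  row 0: subtract -2/3×row2 = (1, 0, 0, 5/2)
  row 1: subtract 2/3×row2 = (0, 1, 0, 1/2)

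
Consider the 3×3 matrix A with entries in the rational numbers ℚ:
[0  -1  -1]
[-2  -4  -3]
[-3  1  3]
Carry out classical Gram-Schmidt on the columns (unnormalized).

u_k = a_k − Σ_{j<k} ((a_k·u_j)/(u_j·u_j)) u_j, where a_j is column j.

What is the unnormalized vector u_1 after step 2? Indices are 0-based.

Step 1: u_0 = a_0 = (0, -2, -3).
Step 2: u_1 = a_1 − (5/13)·u_0 = (-1, -42/13, 28/13).

u_1 = (-1, -42/13, 28/13)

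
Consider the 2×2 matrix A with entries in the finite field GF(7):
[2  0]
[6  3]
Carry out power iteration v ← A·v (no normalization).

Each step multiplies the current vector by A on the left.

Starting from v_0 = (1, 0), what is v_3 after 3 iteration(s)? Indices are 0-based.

v_3 = (1, 2)

v_0 = (1, 0).
v_1 = A·v_0 = (2, 6).
v_2 = A·v_1 = (4, 2).
v_3 = A·v_2 = (1, 2).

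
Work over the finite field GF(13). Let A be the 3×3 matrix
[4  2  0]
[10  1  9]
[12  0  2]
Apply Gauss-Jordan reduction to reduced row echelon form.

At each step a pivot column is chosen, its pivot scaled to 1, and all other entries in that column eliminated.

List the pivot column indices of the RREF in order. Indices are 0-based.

pivot columns: 0, 1, 2

step 1: normalize row 0 (÷4) = (1, 7, 0)
  row 1: subtract 10×row0 = (0, 9, 9)
  row 2: subtract 12×row0 = (0, 7, 2)
step 2: normalize row 1 (÷9) = (0, 1, 1)
  row 0: subtract 7×row1 = (1, 0, 6)
  row 2: subtract 7×row1 = (0, 0, 8)
step 3: normalize row 2 (÷8) = (0, 0, 1)
  row 0: subtract 6×row2 = (1, 0, 0)
  row 1: subtract 1×row2 = (0, 1, 0)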